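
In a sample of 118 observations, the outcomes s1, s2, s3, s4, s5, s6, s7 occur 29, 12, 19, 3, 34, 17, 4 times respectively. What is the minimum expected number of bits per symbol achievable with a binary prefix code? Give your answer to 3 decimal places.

2.525 bits/symbol

Probabilities are the counts divided by 118.
Repeatedly combine the two least-probable nodes; the expected code length is the sum of the merged weights.
merge 3/118 + 2/59 → 7/118
merge 7/118 + 6/59 → 19/118
merge 17/118 + 19/118 → 18/59
merge 19/118 + 29/118 → 24/59
merge 17/59 + 18/59 → 35/59
merge 24/59 + 35/59 → 1
L = 7/118 + 19/118 + 18/59 + 24/59 + 35/59 + 1 = 149/59 ≈ 2.525 bits/symbol.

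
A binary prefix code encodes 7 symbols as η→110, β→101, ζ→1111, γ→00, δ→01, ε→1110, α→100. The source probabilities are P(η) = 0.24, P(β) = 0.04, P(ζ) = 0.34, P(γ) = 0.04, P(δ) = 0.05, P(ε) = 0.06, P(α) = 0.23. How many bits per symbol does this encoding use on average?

3.31 bits/symbol

L̄ = Σ pᵢ·ℓᵢ = 0.24·3 + 0.04·3 + 0.34·4 + 0.04·2 + 0.05·2 + 0.06·4 + 0.23·3 = 3.31 bits/symbol.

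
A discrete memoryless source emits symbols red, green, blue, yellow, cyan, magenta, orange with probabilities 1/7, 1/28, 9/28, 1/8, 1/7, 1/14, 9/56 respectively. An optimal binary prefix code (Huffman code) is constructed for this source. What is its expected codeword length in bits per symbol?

Repeatedly combine the two least-probable nodes; the expected code length is the sum of the merged weights.
merge 1/28 + 1/14 → 3/28
merge 3/28 + 1/8 → 13/56
merge 1/7 + 1/7 → 2/7
merge 9/56 + 13/56 → 11/28
merge 2/7 + 9/28 → 17/28
merge 11/28 + 17/28 → 1
L = 3/28 + 13/56 + 2/7 + 11/28 + 17/28 + 1 = 21/8 = 2.625 bits/symbol.

2.625 bits/symbol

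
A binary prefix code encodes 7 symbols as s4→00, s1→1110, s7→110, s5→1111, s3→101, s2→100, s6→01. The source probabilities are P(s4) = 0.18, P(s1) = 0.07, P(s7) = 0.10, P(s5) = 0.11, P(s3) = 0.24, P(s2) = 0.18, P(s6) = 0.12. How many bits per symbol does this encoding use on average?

L̄ = Σ pᵢ·ℓᵢ = 0.18·2 + 0.07·4 + 0.10·3 + 0.11·4 + 0.24·3 + 0.18·3 + 0.12·2 = 2.88 bits/symbol.

2.88 bits/symbol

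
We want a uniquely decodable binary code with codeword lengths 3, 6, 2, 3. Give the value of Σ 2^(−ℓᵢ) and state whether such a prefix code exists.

0.515625; yes

With common denominator 2^6 = 64: Σ 2^(−ℓᵢ) = 8/64 + 1/64 + 16/64 + 8/64 = 33/64 = 0.515625.
Kraft's inequality requires Σ ≤ 1; here Σ = 0.515625 ≤ 1, so such a prefix code exists.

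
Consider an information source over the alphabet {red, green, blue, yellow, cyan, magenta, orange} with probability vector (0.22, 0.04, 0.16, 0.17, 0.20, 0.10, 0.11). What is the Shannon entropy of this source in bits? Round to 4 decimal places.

2.6708 bits

H = −Σ pᵢ log₂ pᵢ.
−0.22·log₂(0.22) = 0.4806
−0.04·log₂(0.04) = 0.1858
−0.16·log₂(0.16) = 0.4230
−0.17·log₂(0.17) = 0.4346
−0.20·log₂(0.20) = 0.4644
−0.10·log₂(0.10) = 0.3322
−0.11·log₂(0.11) = 0.3503
Sum ≈ 2.6708 → 2.6708 bits.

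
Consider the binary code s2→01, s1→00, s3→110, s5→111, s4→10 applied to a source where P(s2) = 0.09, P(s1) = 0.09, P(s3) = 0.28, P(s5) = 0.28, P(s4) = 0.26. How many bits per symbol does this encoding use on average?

2.56 bits/symbol

L̄ = Σ pᵢ·ℓᵢ = 0.09·2 + 0.09·2 + 0.28·3 + 0.28·3 + 0.26·2 = 2.56 bits/symbol.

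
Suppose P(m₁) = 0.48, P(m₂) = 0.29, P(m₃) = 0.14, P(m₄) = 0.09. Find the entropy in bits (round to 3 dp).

1.736 bits

H = −Σ pᵢ log₂ pᵢ.
−0.48·log₂(0.48) = 0.5083
−0.29·log₂(0.29) = 0.5179
−0.14·log₂(0.14) = 0.3971
−0.09·log₂(0.09) = 0.3127
Sum ≈ 1.7359 → 1.736 bits.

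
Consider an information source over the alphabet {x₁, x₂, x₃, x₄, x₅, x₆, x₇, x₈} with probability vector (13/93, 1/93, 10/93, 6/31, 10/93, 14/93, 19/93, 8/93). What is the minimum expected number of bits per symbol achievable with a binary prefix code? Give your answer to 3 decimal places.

Repeatedly combine the two least-probable nodes; the expected code length is the sum of the merged weights.
merge 1/93 + 8/93 → 3/31
merge 3/31 + 10/93 → 19/93
merge 10/93 + 13/93 → 23/93
merge 14/93 + 6/31 → 32/93
merge 19/93 + 19/93 → 38/93
merge 23/93 + 32/93 → 55/93
merge 38/93 + 55/93 → 1
L = 3/31 + 19/93 + 23/93 + 32/93 + 38/93 + 55/93 + 1 = 269/93 ≈ 2.892 bits/symbol.

2.892 bits/symbol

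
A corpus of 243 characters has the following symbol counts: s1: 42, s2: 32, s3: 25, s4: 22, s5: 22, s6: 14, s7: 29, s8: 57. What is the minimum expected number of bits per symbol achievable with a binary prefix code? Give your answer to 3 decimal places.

Probabilities are the counts divided by 243.
Repeatedly combine the two least-probable nodes; the expected code length is the sum of the merged weights.
merge 14/243 + 22/243 → 4/27
merge 22/243 + 25/243 → 47/243
merge 29/243 + 32/243 → 61/243
merge 4/27 + 14/81 → 26/81
merge 47/243 + 19/81 → 104/243
merge 61/243 + 26/81 → 139/243
merge 104/243 + 139/243 → 1
L = 4/27 + 47/243 + 61/243 + 26/81 + 104/243 + 139/243 + 1 = 236/81 ≈ 2.914 bits/symbol.

2.914 bits/symbol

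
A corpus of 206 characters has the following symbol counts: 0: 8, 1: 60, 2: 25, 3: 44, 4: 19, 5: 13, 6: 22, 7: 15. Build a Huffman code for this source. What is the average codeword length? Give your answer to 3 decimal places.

Probabilities are the counts divided by 206.
Repeatedly combine the two least-probable nodes; the expected code length is the sum of the merged weights.
merge 4/103 + 13/206 → 21/206
merge 15/206 + 19/206 → 17/103
merge 21/206 + 11/103 → 43/206
merge 25/206 + 17/103 → 59/206
merge 43/206 + 22/103 → 87/206
merge 59/206 + 30/103 → 119/206
merge 87/206 + 119/206 → 1
L = 21/206 + 17/103 + 43/206 + 59/206 + 87/206 + 119/206 + 1 = 569/206 ≈ 2.762 bits/symbol.

2.762 bits/symbol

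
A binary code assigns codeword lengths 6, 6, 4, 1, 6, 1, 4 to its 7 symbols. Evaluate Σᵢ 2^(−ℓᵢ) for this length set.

1.171875

With common denominator 2^6 = 64: Σ 2^(−ℓᵢ) = 1/64 + 1/64 + 4/64 + 32/64 + 1/64 + 32/64 + 4/64 = 75/64 = 1.171875.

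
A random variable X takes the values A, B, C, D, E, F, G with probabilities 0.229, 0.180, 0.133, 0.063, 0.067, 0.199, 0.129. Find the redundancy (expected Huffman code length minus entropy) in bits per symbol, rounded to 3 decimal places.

0.025 bits

Entropy H = −Σ p log₂ p ≈ 2.6766 bits.
Huffman merges: 63/1000+67/1000→13/100; 129/1000+13/100→259/1000; 133/1000+9/50→313/1000; 199/1000+229/1000→107/250; 259/1000+313/1000→143/250; 107/250+143/250→1. L = 1351/500 ≈ 2.7020.
L − H = 2.7020 − 2.6766 = 0.025 bits.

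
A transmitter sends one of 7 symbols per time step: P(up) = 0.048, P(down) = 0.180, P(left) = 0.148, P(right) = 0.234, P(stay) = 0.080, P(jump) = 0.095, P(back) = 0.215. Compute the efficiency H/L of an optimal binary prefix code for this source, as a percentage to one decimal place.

Entropy H = −Σ p log₂ p ≈ 2.6448 bits.
Huffman merges: 6/125+2/25→16/125; 19/200+16/125→223/1000; 37/250+9/50→41/125; 43/200+223/1000→219/500; 117/500+41/125→281/500; 219/500+281/500→1. L = 2679/1000 ≈ 2.6790.
Efficiency = H/L = 2.6448/2.6790 = 98.7%.

98.7%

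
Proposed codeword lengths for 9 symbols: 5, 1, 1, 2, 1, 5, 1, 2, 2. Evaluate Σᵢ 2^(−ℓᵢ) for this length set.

2.8125

With common denominator 2^5 = 32: Σ 2^(−ℓᵢ) = 1/32 + 16/32 + 16/32 + 8/32 + 16/32 + 1/32 + 16/32 + 8/32 + 8/32 = 90/32 = 2.8125.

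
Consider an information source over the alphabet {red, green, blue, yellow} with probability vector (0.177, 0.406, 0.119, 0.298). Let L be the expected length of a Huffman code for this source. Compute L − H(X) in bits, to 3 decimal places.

0.034 bits

Entropy H = −Σ p log₂ p ≈ 1.8561 bits.
Huffman merges: 119/1000+177/1000→37/125; 37/125+149/500→297/500; 203/500+297/500→1. L = 189/100 ≈ 1.8900.
L − H = 1.8900 − 1.8561 = 0.034 bits.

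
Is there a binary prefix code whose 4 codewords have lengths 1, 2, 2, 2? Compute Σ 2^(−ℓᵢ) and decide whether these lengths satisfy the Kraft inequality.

With common denominator 2^2 = 4: Σ 2^(−ℓᵢ) = 2/4 + 1/4 + 1/4 + 1/4 = 5/4 = 1.25.
Kraft's inequality requires Σ ≤ 1; here Σ = 1.25 > 1, so no such prefix code exists.

1.25; no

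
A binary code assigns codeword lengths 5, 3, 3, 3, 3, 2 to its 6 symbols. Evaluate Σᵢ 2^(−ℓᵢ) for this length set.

With common denominator 2^5 = 32: Σ 2^(−ℓᵢ) = 1/32 + 4/32 + 4/32 + 4/32 + 4/32 + 8/32 = 25/32 = 0.78125.

0.78125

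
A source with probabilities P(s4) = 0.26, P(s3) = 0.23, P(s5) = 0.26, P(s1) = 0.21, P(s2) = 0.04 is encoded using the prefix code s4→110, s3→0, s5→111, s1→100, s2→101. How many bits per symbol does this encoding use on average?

2.54 bits/symbol

L̄ = Σ pᵢ·ℓᵢ = 0.26·3 + 0.23·1 + 0.26·3 + 0.21·3 + 0.04·3 = 2.54 bits/symbol.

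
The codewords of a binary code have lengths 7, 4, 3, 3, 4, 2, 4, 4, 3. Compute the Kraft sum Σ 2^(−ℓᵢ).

0.8828125

With common denominator 2^7 = 128: Σ 2^(−ℓᵢ) = 1/128 + 8/128 + 16/128 + 16/128 + 8/128 + 32/128 + 8/128 + 8/128 + 16/128 = 113/128 = 0.8828125.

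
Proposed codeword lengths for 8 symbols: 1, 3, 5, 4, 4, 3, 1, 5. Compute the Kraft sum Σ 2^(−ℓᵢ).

With common denominator 2^5 = 32: Σ 2^(−ℓᵢ) = 16/32 + 4/32 + 1/32 + 2/32 + 2/32 + 4/32 + 16/32 + 1/32 = 46/32 = 1.4375.

1.4375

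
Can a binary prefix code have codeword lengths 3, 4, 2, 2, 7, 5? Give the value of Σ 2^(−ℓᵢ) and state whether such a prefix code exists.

0.7265625; yes

With common denominator 2^7 = 128: Σ 2^(−ℓᵢ) = 16/128 + 8/128 + 32/128 + 32/128 + 1/128 + 4/128 = 93/128 = 0.7265625.
Kraft's inequality requires Σ ≤ 1; here Σ = 0.7265625 ≤ 1, so such a prefix code exists.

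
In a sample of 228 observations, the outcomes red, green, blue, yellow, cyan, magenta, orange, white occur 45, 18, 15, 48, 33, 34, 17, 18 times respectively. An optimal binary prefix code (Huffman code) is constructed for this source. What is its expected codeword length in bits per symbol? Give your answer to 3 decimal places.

2.890 bits/symbol

Probabilities are the counts divided by 228.
Repeatedly combine the two least-probable nodes; the expected code length is the sum of the merged weights.
merge 5/76 + 17/228 → 8/57
merge 3/38 + 3/38 → 3/19
merge 8/57 + 11/76 → 65/228
merge 17/114 + 3/19 → 35/114
merge 15/76 + 4/19 → 31/76
merge 65/228 + 35/114 → 45/76
merge 31/76 + 45/76 → 1
L = 8/57 + 3/19 + 65/228 + 35/114 + 31/76 + 45/76 + 1 = 659/228 ≈ 2.890 bits/symbol.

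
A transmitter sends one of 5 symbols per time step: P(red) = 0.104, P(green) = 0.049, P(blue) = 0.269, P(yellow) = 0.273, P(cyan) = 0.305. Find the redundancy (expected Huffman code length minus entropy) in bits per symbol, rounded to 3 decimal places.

0.057 bits

Entropy H = −Σ p log₂ p ≈ 2.0962 bits.
Huffman merges: 49/1000+13/125→153/1000; 153/1000+269/1000→211/500; 273/1000+61/200→289/500; 211/500+289/500→1. L = 2153/1000 ≈ 2.1530.
L − H = 2.1530 − 2.0962 = 0.057 bits.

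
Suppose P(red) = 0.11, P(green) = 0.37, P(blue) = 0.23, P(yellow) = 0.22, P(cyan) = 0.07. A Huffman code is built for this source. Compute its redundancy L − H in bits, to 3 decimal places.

Entropy H = −Σ p log₂ p ≈ 2.1178 bits.
Huffman merges: 7/100+11/100→9/50; 9/50+11/50→2/5; 23/100+37/100→3/5; 2/5+3/5→1. L = 109/50 ≈ 2.1800.
L − H = 2.1800 − 2.1178 = 0.062 bits.

0.062 bits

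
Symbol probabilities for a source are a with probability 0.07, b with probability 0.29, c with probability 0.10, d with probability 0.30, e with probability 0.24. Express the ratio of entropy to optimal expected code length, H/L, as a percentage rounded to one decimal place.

98.3%

Entropy H = −Σ p log₂ p ≈ 2.1339 bits.
Huffman merges: 7/100+1/10→17/100; 17/100+6/25→41/100; 29/100+3/10→59/100; 41/100+59/100→1. L = 217/100 ≈ 2.1700.
Efficiency = H/L = 2.1339/2.1700 = 98.3%.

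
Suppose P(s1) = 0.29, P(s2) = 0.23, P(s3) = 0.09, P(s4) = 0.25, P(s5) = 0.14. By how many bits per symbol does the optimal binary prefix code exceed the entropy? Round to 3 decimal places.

Entropy H = −Σ p log₂ p ≈ 2.2153 bits.
Huffman merges: 9/100+7/50→23/100; 23/100+23/100→23/50; 1/4+29/100→27/50; 23/50+27/50→1. L = 223/100 ≈ 2.2300.
L − H = 2.2300 − 2.2153 = 0.015 bits.

0.015 bits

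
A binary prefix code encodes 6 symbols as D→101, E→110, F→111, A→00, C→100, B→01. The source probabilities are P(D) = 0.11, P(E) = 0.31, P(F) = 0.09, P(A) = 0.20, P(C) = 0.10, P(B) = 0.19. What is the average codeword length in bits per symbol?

2.61 bits/symbol

L̄ = Σ pᵢ·ℓᵢ = 0.11·3 + 0.31·3 + 0.09·3 + 0.20·2 + 0.10·3 + 0.19·2 = 2.61 bits/symbol.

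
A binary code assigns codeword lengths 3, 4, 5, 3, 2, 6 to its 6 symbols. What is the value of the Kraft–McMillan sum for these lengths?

0.609375

With common denominator 2^6 = 64: Σ 2^(−ℓᵢ) = 8/64 + 4/64 + 2/64 + 8/64 + 16/64 + 1/64 = 39/64 = 0.609375.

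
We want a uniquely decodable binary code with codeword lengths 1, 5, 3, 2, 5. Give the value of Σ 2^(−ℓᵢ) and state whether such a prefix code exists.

0.9375; yes

With common denominator 2^5 = 32: Σ 2^(−ℓᵢ) = 16/32 + 1/32 + 4/32 + 8/32 + 1/32 = 30/32 = 0.9375.
Kraft's inequality requires Σ ≤ 1; here Σ = 0.9375 ≤ 1, so such a prefix code exists.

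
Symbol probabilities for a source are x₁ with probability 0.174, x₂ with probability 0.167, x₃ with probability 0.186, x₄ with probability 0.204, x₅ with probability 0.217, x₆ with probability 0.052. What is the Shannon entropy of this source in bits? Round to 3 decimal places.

2.489 bits

H = −Σ pᵢ log₂ pᵢ.
−0.174·log₂(0.174) = 0.4390
−0.167·log₂(0.167) = 0.4312
−0.186·log₂(0.186) = 0.4514
−0.204·log₂(0.204) = 0.4678
−0.217·log₂(0.217) = 0.4783
−0.052·log₂(0.052) = 0.2218
Sum ≈ 2.4895 → 2.489 bits.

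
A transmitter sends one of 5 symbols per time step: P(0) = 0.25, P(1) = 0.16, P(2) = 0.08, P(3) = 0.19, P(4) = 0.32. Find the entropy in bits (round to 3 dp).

H = −Σ pᵢ log₂ pᵢ.
−0.25·log₂(0.25) = 0.5000
−0.16·log₂(0.16) = 0.4230
−0.08·log₂(0.08) = 0.2915
−0.19·log₂(0.19) = 0.4552
−0.32·log₂(0.32) = 0.5260
Sum ≈ 2.1958 → 2.196 bits.

2.196 bits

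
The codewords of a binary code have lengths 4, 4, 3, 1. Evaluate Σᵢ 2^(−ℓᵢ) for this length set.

With common denominator 2^4 = 16: Σ 2^(−ℓᵢ) = 1/16 + 1/16 + 2/16 + 8/16 = 12/16 = 0.75.

0.75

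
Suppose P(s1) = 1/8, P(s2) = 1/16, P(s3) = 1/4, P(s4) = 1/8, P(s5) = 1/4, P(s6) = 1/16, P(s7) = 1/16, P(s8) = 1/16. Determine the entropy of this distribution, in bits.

Each probability is a power of 1/2, so log₂(1/p) is an integer.
H = Σ p·log₂(1/p) = 1/8·3 + 1/16·4 + 1/4·2 + 1/8·3 + 1/4·2 + 1/16·4 + 1/16·4 + 1/16·4 = 2.75 bits.

2.75 bits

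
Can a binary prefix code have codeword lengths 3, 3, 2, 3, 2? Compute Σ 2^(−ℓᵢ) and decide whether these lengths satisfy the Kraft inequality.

0.875; yes

With common denominator 2^3 = 8: Σ 2^(−ℓᵢ) = 1/8 + 1/8 + 2/8 + 1/8 + 2/8 = 7/8 = 0.875.
Kraft's inequality requires Σ ≤ 1; here Σ = 0.875 ≤ 1, so such a prefix code exists.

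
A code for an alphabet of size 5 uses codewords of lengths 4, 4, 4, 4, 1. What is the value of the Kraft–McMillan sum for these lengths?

0.75

With common denominator 2^4 = 16: Σ 2^(−ℓᵢ) = 1/16 + 1/16 + 1/16 + 1/16 + 8/16 = 12/16 = 0.75.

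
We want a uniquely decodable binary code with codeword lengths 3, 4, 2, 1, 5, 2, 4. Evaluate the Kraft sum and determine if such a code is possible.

With common denominator 2^5 = 32: Σ 2^(−ℓᵢ) = 4/32 + 2/32 + 8/32 + 16/32 + 1/32 + 8/32 + 2/32 = 41/32 = 1.28125.
Kraft's inequality requires Σ ≤ 1; here Σ = 1.28125 > 1, so no such prefix code exists.

1.28125; no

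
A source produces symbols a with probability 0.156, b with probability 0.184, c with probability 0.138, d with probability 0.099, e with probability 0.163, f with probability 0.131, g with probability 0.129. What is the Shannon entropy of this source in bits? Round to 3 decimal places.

H = −Σ pᵢ log₂ pᵢ.
−0.156·log₂(0.156) = 0.4181
−0.184·log₂(0.184) = 0.4494
−0.138·log₂(0.138) = 0.3943
−0.099·log₂(0.099) = 0.3303
−0.163·log₂(0.163) = 0.4266
−0.131·log₂(0.131) = 0.3841
−0.129·log₂(0.129) = 0.3811
Sum ≈ 2.7840 → 2.784 bits.

2.784 bits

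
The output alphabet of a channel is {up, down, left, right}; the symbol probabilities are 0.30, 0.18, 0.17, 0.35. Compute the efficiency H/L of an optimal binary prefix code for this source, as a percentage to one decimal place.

Entropy H = −Σ p log₂ p ≈ 1.9311 bits.
Huffman merges: 17/100+9/50→7/20; 3/10+7/20→13/20; 7/20+13/20→1. L = 2 ≈ 2.0000.
Efficiency = H/L = 1.9311/2.0000 = 96.6%.

96.6%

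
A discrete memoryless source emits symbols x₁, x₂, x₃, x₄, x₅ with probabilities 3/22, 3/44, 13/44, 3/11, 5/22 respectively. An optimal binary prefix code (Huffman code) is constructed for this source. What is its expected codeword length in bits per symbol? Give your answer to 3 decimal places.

2.205 bits/symbol

Repeatedly combine the two least-probable nodes; the expected code length is the sum of the merged weights.
merge 3/44 + 3/22 → 9/44
merge 9/44 + 5/22 → 19/44
merge 3/11 + 13/44 → 25/44
merge 19/44 + 25/44 → 1
L = 9/44 + 19/44 + 25/44 + 1 = 97/44 ≈ 2.205 bits/symbol.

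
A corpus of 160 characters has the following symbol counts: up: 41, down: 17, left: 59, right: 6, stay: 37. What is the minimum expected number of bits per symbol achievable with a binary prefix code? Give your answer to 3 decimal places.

Probabilities are the counts divided by 160.
Repeatedly combine the two least-probable nodes; the expected code length is the sum of the merged weights.
merge 3/80 + 17/160 → 23/160
merge 23/160 + 37/160 → 3/8
merge 41/160 + 59/160 → 5/8
merge 3/8 + 5/8 → 1
L = 23/160 + 3/8 + 5/8 + 1 = 343/160 ≈ 2.144 bits/symbol.

2.144 bits/symbol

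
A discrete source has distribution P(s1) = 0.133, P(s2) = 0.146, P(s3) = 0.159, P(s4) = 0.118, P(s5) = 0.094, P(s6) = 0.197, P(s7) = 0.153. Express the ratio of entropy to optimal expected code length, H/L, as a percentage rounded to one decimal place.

99.0%

Entropy H = −Σ p log₂ p ≈ 2.7748 bits.
Huffman merges: 47/500+59/500→53/250; 133/1000+73/500→279/1000; 153/1000+159/1000→39/125; 197/1000+53/250→409/1000; 279/1000+39/125→591/1000; 409/1000+591/1000→1. L = 2803/1000 ≈ 2.8030.
Efficiency = H/L = 2.7748/2.8030 = 99.0%.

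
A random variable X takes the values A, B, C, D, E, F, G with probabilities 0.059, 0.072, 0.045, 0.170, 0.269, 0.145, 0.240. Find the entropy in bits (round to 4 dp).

H = −Σ pᵢ log₂ pᵢ.
−0.059·log₂(0.059) = 0.2409
−0.072·log₂(0.072) = 0.2733
−0.045·log₂(0.045) = 0.2013
−0.170·log₂(0.170) = 0.4346
−0.269·log₂(0.269) = 0.5096
−0.145·log₂(0.145) = 0.4040
−0.240·log₂(0.240) = 0.4941
Sum ≈ 2.5578 → 2.5578 bits.

2.5578 bits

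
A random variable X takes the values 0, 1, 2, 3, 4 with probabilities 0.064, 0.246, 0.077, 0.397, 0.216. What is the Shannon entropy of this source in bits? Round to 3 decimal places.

H = −Σ pᵢ log₂ pᵢ.
−0.064·log₂(0.064) = 0.2538
−0.246·log₂(0.246) = 0.4977
−0.077·log₂(0.077) = 0.2848
−0.397·log₂(0.397) = 0.5291
−0.216·log₂(0.216) = 0.4776
Sum ≈ 2.0430 → 2.043 bits.

2.043 bits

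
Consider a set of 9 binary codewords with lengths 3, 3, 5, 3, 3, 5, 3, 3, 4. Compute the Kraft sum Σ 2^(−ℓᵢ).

With common denominator 2^5 = 32: Σ 2^(−ℓᵢ) = 4/32 + 4/32 + 1/32 + 4/32 + 4/32 + 1/32 + 4/32 + 4/32 + 2/32 = 28/32 = 0.875.

0.875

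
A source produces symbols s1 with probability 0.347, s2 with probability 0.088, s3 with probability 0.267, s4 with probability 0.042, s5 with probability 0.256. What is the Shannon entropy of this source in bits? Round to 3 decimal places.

2.042 bits

H = −Σ pᵢ log₂ pᵢ.
−0.347·log₂(0.347) = 0.5299
−0.088·log₂(0.088) = 0.3086
−0.267·log₂(0.267) = 0.5087
−0.042·log₂(0.042) = 0.1921
−0.256·log₂(0.256) = 0.5032
Sum ≈ 2.0424 → 2.042 bits.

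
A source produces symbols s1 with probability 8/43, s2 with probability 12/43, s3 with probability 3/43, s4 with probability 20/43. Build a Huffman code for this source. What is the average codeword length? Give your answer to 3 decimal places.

Repeatedly combine the two least-probable nodes; the expected code length is the sum of the merged weights.
merge 3/43 + 8/43 → 11/43
merge 11/43 + 12/43 → 23/43
merge 20/43 + 23/43 → 1
L = 11/43 + 23/43 + 1 = 77/43 ≈ 1.791 bits/symbol.

1.791 bits/symbol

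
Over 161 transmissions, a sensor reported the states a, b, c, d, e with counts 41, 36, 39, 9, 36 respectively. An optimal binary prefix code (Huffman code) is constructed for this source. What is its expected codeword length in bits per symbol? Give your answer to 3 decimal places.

2.280 bits/symbol

Probabilities are the counts divided by 161.
Repeatedly combine the two least-probable nodes; the expected code length is the sum of the merged weights.
merge 9/161 + 36/161 → 45/161
merge 36/161 + 39/161 → 75/161
merge 41/161 + 45/161 → 86/161
merge 75/161 + 86/161 → 1
L = 45/161 + 75/161 + 86/161 + 1 = 367/161 ≈ 2.280 bits/symbol.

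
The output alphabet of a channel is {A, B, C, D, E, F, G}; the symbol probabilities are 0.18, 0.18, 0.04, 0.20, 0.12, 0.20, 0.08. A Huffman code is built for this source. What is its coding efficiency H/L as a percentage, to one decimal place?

97.9%

Entropy H = −Σ p log₂ p ≈ 2.6637 bits.
Huffman merges: 1/25+2/25→3/25; 3/25+3/25→6/25; 9/50+9/50→9/25; 1/5+1/5→2/5; 6/25+9/25→3/5; 2/5+3/5→1. L = 68/25 ≈ 2.7200.
Efficiency = H/L = 2.6637/2.7200 = 97.9%.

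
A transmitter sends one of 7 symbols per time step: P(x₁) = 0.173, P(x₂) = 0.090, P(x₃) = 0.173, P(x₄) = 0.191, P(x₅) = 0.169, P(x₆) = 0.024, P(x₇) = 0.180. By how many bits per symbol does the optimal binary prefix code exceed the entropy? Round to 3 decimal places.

Entropy H = −Σ p log₂ p ≈ 2.6525 bits.
Huffman merges: 3/125+9/100→57/500; 57/500+169/1000→283/1000; 173/1000+173/1000→173/500; 9/50+191/1000→371/1000; 283/1000+173/500→629/1000; 371/1000+629/1000→1. L = 2743/1000 ≈ 2.7430.
L − H = 2.7430 − 2.6525 = 0.090 bits.

0.090 bits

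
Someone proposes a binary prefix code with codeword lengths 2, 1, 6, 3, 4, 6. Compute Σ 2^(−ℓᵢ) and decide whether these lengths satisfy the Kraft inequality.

0.96875; yes

With common denominator 2^6 = 64: Σ 2^(−ℓᵢ) = 16/64 + 32/64 + 1/64 + 8/64 + 4/64 + 1/64 = 62/64 = 0.96875.
Kraft's inequality requires Σ ≤ 1; here Σ = 0.96875 ≤ 1, so such a prefix code exists.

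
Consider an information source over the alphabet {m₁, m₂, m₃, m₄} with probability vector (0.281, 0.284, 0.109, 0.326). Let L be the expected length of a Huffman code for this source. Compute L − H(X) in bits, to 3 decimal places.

Entropy H = −Σ p log₂ p ≈ 1.9061 bits.
Huffman merges: 109/1000+281/1000→39/100; 71/250+163/500→61/100; 39/100+61/100→1. L = 2 ≈ 2.0000.
L − H = 2.0000 − 1.9061 = 0.094 bits.

0.094 bits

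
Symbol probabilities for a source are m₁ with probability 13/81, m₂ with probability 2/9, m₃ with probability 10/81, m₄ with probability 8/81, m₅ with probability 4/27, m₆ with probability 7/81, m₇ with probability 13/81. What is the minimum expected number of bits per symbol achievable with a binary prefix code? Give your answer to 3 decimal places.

2.778 bits/symbol

Repeatedly combine the two least-probable nodes; the expected code length is the sum of the merged weights.
merge 7/81 + 8/81 → 5/27
merge 10/81 + 4/27 → 22/81
merge 13/81 + 13/81 → 26/81
merge 5/27 + 2/9 → 11/27
merge 22/81 + 26/81 → 16/27
merge 11/27 + 16/27 → 1
L = 5/27 + 22/81 + 26/81 + 11/27 + 16/27 + 1 = 25/9 ≈ 2.778 bits/symbol.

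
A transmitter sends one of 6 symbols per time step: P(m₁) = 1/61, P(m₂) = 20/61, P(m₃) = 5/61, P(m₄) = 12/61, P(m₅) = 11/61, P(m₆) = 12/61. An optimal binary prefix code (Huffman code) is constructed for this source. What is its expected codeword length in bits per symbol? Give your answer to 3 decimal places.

Repeatedly combine the two least-probable nodes; the expected code length is the sum of the merged weights.
merge 1/61 + 5/61 → 6/61
merge 6/61 + 11/61 → 17/61
merge 12/61 + 12/61 → 24/61
merge 17/61 + 20/61 → 37/61
merge 24/61 + 37/61 → 1
L = 6/61 + 17/61 + 24/61 + 37/61 + 1 = 145/61 ≈ 2.377 bits/symbol.

2.377 bits/symbol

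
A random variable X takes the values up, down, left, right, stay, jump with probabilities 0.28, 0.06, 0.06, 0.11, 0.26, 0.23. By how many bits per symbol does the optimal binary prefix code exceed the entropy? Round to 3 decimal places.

Entropy H = −Σ p log₂ p ≈ 2.3445 bits.
Huffman merges: 3/50+3/50→3/25; 11/100+3/25→23/100; 23/100+23/100→23/50; 13/50+7/25→27/50; 23/50+27/50→1. L = 47/20 ≈ 2.3500.
L − H = 2.3500 − 2.3445 = 0.005 bits.

0.005 bits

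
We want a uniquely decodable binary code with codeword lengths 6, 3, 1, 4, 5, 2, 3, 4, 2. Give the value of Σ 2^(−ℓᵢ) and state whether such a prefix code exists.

With common denominator 2^6 = 64: Σ 2^(−ℓᵢ) = 1/64 + 8/64 + 32/64 + 4/64 + 2/64 + 16/64 + 8/64 + 4/64 + 16/64 = 91/64 = 1.421875.
Kraft's inequality requires Σ ≤ 1; here Σ = 1.421875 > 1, so no such prefix code exists.

1.421875; no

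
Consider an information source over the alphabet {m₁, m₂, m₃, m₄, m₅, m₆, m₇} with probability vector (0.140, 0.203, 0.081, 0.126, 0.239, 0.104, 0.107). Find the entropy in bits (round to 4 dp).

H = −Σ pᵢ log₂ pᵢ.
−0.140·log₂(0.140) = 0.3971
−0.203·log₂(0.203) = 0.4670
−0.081·log₂(0.081) = 0.2937
−0.126·log₂(0.126) = 0.3766
−0.239·log₂(0.239) = 0.4935
−0.104·log₂(0.104) = 0.3396
−0.107·log₂(0.107) = 0.3450
Sum ≈ 2.7125 → 2.7125 bits.

2.7125 bits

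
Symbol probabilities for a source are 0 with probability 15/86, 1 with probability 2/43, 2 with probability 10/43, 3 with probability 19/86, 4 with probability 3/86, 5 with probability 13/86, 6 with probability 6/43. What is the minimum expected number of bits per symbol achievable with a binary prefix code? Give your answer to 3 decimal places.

2.628 bits/symbol

Repeatedly combine the two least-probable nodes; the expected code length is the sum of the merged weights.
merge 3/86 + 2/43 → 7/86
merge 7/86 + 6/43 → 19/86
merge 13/86 + 15/86 → 14/43
merge 19/86 + 19/86 → 19/43
merge 10/43 + 14/43 → 24/43
merge 19/43 + 24/43 → 1
L = 7/86 + 19/86 + 14/43 + 19/43 + 24/43 + 1 = 113/43 ≈ 2.628 bits/symbol.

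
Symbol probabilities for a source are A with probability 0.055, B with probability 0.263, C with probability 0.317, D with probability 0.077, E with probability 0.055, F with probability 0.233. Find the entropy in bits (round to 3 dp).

2.267 bits

H = −Σ pᵢ log₂ pᵢ.
−0.055·log₂(0.055) = 0.2301
−0.263·log₂(0.263) = 0.5068
−0.317·log₂(0.317) = 0.5254
−0.077·log₂(0.077) = 0.2848
−0.055·log₂(0.055) = 0.2301
−0.233·log₂(0.233) = 0.4897
Sum ≈ 2.2670 → 2.267 bits.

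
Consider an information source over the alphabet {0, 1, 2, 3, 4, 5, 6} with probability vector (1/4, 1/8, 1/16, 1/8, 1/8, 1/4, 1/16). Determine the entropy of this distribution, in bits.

Each probability is a power of 1/2, so log₂(1/p) is an integer.
H = Σ p·log₂(1/p) = 1/4·2 + 1/8·3 + 1/16·4 + 1/8·3 + 1/8·3 + 1/4·2 + 1/16·4 = 2.625 bits.

2.625 bits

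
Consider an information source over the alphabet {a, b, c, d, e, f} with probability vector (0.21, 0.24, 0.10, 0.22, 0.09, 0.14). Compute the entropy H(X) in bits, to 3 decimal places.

2.489 bits

H = −Σ pᵢ log₂ pᵢ.
−0.21·log₂(0.21) = 0.4728
−0.24·log₂(0.24) = 0.4941
−0.10·log₂(0.10) = 0.3322
−0.22·log₂(0.22) = 0.4806
−0.09·log₂(0.09) = 0.3127
−0.14·log₂(0.14) = 0.3971
Sum ≈ 2.4895 → 2.489 bits.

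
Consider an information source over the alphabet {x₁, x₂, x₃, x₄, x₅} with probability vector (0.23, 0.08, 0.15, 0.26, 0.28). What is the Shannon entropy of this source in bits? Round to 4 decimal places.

H = −Σ pᵢ log₂ pᵢ.
−0.23·log₂(0.23) = 0.4877
−0.08·log₂(0.08) = 0.2915
−0.15·log₂(0.15) = 0.4105
−0.26·log₂(0.26) = 0.5053
−0.28·log₂(0.28) = 0.5142
Sum ≈ 2.2092 → 2.2092 bits.

2.2092 bits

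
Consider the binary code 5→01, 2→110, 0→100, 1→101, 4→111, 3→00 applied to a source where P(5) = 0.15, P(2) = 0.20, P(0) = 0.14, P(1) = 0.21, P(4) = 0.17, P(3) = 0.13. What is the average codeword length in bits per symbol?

2.72 bits/symbol

L̄ = Σ pᵢ·ℓᵢ = 0.15·2 + 0.20·3 + 0.14·3 + 0.21·3 + 0.17·3 + 0.13·2 = 2.72 bits/symbol.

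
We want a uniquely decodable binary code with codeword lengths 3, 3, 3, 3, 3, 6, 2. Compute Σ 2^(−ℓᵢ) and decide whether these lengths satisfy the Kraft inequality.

0.890625; yes

With common denominator 2^6 = 64: Σ 2^(−ℓᵢ) = 8/64 + 8/64 + 8/64 + 8/64 + 8/64 + 1/64 + 16/64 = 57/64 = 0.890625.
Kraft's inequality requires Σ ≤ 1; here Σ = 0.890625 ≤ 1, so such a prefix code exists.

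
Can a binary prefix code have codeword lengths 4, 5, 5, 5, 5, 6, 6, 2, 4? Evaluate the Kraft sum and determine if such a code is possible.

With common denominator 2^6 = 64: Σ 2^(−ℓᵢ) = 4/64 + 2/64 + 2/64 + 2/64 + 2/64 + 1/64 + 1/64 + 16/64 + 4/64 = 34/64 = 0.53125.
Kraft's inequality requires Σ ≤ 1; here Σ = 0.53125 ≤ 1, so such a prefix code exists.

0.53125; yes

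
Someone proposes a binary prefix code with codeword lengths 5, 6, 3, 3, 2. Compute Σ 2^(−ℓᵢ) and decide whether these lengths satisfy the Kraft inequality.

0.546875; yes

With common denominator 2^6 = 64: Σ 2^(−ℓᵢ) = 2/64 + 1/64 + 8/64 + 8/64 + 16/64 = 35/64 = 0.546875.
Kraft's inequality requires Σ ≤ 1; here Σ = 0.546875 ≤ 1, so such a prefix code exists.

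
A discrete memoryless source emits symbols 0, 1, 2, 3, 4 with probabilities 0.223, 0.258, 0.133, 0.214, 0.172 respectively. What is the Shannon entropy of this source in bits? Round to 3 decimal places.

2.287 bits

H = −Σ pᵢ log₂ pᵢ.
−0.223·log₂(0.223) = 0.4828
−0.258·log₂(0.258) = 0.5043
−0.133·log₂(0.133) = 0.3871
−0.214·log₂(0.214) = 0.4760
−0.172·log₂(0.172) = 0.4368
Sum ≈ 2.2869 → 2.287 bits.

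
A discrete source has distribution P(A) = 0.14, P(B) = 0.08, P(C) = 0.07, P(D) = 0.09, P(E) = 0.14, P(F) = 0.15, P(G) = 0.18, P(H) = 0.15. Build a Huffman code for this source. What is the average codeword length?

Repeatedly combine the two least-probable nodes; the expected code length is the sum of the merged weights.
merge 7/100 + 2/25 → 3/20
merge 9/100 + 7/50 → 23/100
merge 7/50 + 3/20 → 29/100
merge 3/20 + 3/20 → 3/10
merge 9/50 + 23/100 → 41/100
merge 29/100 + 3/10 → 59/100
merge 41/100 + 59/100 → 1
L = 3/20 + 23/100 + 29/100 + 3/10 + 41/100 + 59/100 + 1 = 297/100 = 2.97 bits/symbol.

2.97 bits/symbol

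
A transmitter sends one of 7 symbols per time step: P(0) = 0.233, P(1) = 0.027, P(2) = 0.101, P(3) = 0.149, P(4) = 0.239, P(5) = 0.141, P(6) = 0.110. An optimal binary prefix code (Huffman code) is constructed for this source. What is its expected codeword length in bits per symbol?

2.656 bits/symbol

Repeatedly combine the two least-probable nodes; the expected code length is the sum of the merged weights.
merge 27/1000 + 101/1000 → 16/125
merge 11/100 + 16/125 → 119/500
merge 141/1000 + 149/1000 → 29/100
merge 233/1000 + 119/500 → 471/1000
merge 239/1000 + 29/100 → 529/1000
merge 471/1000 + 529/1000 → 1
L = 16/125 + 119/500 + 29/100 + 471/1000 + 529/1000 + 1 = 332/125 = 2.656 bits/symbol.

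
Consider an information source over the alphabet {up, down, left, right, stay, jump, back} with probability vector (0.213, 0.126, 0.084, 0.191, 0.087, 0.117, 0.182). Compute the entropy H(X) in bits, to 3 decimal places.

2.724 bits

H = −Σ pᵢ log₂ pᵢ.
−0.213·log₂(0.213) = 0.4752
−0.126·log₂(0.126) = 0.3766
−0.084·log₂(0.084) = 0.3002
−0.191·log₂(0.191) = 0.4562
−0.087·log₂(0.087) = 0.3065
−0.117·log₂(0.117) = 0.3622
−0.182·log₂(0.182) = 0.4474
Sum ≈ 2.7241 → 2.724 bits.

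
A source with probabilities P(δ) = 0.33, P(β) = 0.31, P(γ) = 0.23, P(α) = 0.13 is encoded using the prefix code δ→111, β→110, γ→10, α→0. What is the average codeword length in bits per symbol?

L̄ = Σ pᵢ·ℓᵢ = 0.33·3 + 0.31·3 + 0.23·2 + 0.13·1 = 2.51 bits/symbol.

2.51 bits/symbol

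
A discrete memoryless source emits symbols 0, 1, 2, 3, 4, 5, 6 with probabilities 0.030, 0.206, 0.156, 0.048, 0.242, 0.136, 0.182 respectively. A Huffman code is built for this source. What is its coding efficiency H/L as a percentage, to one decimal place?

98.2%

Entropy H = −Σ p log₂ p ≈ 2.5839 bits.
Huffman merges: 3/100+6/125→39/500; 39/500+17/125→107/500; 39/250+91/500→169/500; 103/500+107/500→21/50; 121/500+169/500→29/50; 21/50+29/50→1. L = 263/100 ≈ 2.6300.
Efficiency = H/L = 2.5839/2.6300 = 98.2%.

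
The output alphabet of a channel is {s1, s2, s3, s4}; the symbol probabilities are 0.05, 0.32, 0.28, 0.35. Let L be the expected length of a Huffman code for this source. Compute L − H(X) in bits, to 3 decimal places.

0.194 bits

Entropy H = −Σ p log₂ p ≈ 1.7865 bits.
Huffman merges: 1/20+7/25→33/100; 8/25+33/100→13/20; 7/20+13/20→1. L = 99/50 ≈ 1.9800.
L − H = 1.9800 − 1.7865 = 0.194 bits.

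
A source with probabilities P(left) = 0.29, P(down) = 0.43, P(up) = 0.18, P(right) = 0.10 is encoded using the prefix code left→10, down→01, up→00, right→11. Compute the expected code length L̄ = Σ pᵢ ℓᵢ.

2 bits/symbol

L̄ = Σ pᵢ·ℓᵢ = 0.29·2 + 0.43·2 + 0.18·2 + 0.10·2 = 2 bits/symbol.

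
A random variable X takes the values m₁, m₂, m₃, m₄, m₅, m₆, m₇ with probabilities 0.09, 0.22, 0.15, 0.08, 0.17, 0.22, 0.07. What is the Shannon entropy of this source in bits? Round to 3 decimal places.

H = −Σ pᵢ log₂ pᵢ.
−0.09·log₂(0.09) = 0.3127
−0.22·log₂(0.22) = 0.4806
−0.15·log₂(0.15) = 0.4105
−0.08·log₂(0.08) = 0.2915
−0.17·log₂(0.17) = 0.4346
−0.22·log₂(0.22) = 0.4806
−0.07·log₂(0.07) = 0.2686
Sum ≈ 2.6790 → 2.679 bits.

2.679 bits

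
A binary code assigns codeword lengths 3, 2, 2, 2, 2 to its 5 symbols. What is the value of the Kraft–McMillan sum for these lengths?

With common denominator 2^3 = 8: Σ 2^(−ℓᵢ) = 1/8 + 2/8 + 2/8 + 2/8 + 2/8 = 9/8 = 1.125.

1.125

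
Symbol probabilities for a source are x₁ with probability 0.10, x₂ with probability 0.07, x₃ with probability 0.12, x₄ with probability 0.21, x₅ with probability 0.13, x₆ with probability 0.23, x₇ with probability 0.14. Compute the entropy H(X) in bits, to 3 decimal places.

2.708 bits

H = −Σ pᵢ log₂ pᵢ.
−0.10·log₂(0.10) = 0.3322
−0.07·log₂(0.07) = 0.2686
−0.12·log₂(0.12) = 0.3671
−0.21·log₂(0.21) = 0.4728
−0.13·log₂(0.13) = 0.3826
−0.23·log₂(0.23) = 0.4877
−0.14·log₂(0.14) = 0.3971
Sum ≈ 2.7081 → 2.708 bits.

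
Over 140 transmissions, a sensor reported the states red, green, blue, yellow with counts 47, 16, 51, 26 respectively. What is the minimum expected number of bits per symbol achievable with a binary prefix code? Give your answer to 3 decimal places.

1.936 bits/symbol

Probabilities are the counts divided by 140.
Repeatedly combine the two least-probable nodes; the expected code length is the sum of the merged weights.
merge 4/35 + 13/70 → 3/10
merge 3/10 + 47/140 → 89/140
merge 51/140 + 89/140 → 1
L = 3/10 + 89/140 + 1 = 271/140 ≈ 1.936 bits/symbol.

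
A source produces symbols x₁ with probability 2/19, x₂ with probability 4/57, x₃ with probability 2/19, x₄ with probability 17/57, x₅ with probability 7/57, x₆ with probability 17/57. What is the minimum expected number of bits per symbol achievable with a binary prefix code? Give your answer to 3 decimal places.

Repeatedly combine the two least-probable nodes; the expected code length is the sum of the merged weights.
merge 4/57 + 2/19 → 10/57
merge 2/19 + 7/57 → 13/57
merge 10/57 + 13/57 → 23/57
merge 17/57 + 17/57 → 34/57
merge 23/57 + 34/57 → 1
L = 10/57 + 13/57 + 23/57 + 34/57 + 1 = 137/57 ≈ 2.404 bits/symbol.

2.404 bits/symbol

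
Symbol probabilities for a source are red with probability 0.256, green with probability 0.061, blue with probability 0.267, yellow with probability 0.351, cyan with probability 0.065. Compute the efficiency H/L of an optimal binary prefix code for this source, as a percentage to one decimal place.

96.2%

Entropy H = −Σ p log₂ p ≈ 2.0445 bits.
Huffman merges: 61/1000+13/200→63/500; 63/500+32/125→191/500; 267/1000+351/1000→309/500; 191/500+309/500→1. L = 1063/500 ≈ 2.1260.
Efficiency = H/L = 2.0445/2.1260 = 96.2%.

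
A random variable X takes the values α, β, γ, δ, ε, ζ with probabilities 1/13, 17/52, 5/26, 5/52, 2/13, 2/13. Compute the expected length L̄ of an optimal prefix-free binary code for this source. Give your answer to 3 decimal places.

Repeatedly combine the two least-probable nodes; the expected code length is the sum of the merged weights.
merge 1/13 + 5/52 → 9/52
merge 2/13 + 2/13 → 4/13
merge 9/52 + 5/26 → 19/52
merge 4/13 + 17/52 → 33/52
merge 19/52 + 33/52 → 1
L = 9/52 + 4/13 + 19/52 + 33/52 + 1 = 129/52 ≈ 2.481 bits/symbol.

2.481 bits/symbol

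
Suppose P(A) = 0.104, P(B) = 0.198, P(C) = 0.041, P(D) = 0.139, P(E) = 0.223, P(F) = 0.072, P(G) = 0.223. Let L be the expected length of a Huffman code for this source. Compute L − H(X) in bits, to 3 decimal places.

0.041 bits

Entropy H = −Σ p log₂ p ≈ 2.6257 bits.
Huffman merges: 41/1000+9/125→113/1000; 13/125+113/1000→217/1000; 139/1000+99/500→337/1000; 217/1000+223/1000→11/25; 223/1000+337/1000→14/25; 11/25+14/25→1. L = 2667/1000 ≈ 2.6670.
L − H = 2.6670 − 2.6257 = 0.041 bits.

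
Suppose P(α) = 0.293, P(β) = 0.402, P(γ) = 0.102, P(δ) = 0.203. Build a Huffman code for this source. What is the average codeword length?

1.903 bits/symbol

Repeatedly combine the two least-probable nodes; the expected code length is the sum of the merged weights.
merge 51/500 + 203/1000 → 61/200
merge 293/1000 + 61/200 → 299/500
merge 201/500 + 299/500 → 1
L = 61/200 + 299/500 + 1 = 1903/1000 = 1.903 bits/symbol.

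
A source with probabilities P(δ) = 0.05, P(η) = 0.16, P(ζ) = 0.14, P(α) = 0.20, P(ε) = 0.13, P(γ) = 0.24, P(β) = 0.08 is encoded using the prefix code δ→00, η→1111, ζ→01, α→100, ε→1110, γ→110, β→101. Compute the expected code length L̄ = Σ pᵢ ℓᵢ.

3.1 bits/symbol

L̄ = Σ pᵢ·ℓᵢ = 0.05·2 + 0.16·4 + 0.14·2 + 0.20·3 + 0.13·4 + 0.24·3 + 0.08·3 = 3.1 bits/symbol.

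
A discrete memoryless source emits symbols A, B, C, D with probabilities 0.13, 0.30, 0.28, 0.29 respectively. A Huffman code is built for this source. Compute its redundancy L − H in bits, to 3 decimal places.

Entropy H = −Σ p log₂ p ≈ 1.9359 bits.
Huffman merges: 13/100+7/25→41/100; 29/100+3/10→59/100; 41/100+59/100→1. L = 2 ≈ 2.0000.
L − H = 2.0000 − 1.9359 = 0.064 bits.

0.064 bits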